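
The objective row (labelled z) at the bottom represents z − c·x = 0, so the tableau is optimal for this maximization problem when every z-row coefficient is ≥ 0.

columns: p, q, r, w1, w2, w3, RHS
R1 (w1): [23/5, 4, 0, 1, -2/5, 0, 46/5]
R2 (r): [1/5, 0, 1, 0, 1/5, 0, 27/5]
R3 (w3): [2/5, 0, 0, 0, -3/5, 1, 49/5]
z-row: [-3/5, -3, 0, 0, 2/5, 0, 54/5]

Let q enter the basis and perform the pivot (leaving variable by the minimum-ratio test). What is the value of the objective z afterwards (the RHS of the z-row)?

Ratio test on column q — row 1: (46/5)/4 = 23/10; row 2: entry 0 ≤ 0; row 3: entry 0 ≤ 0. Minimum is 23/10 at row 1 (w1 leaves); pivot element 4.
Pivot on row 1; the z-row RHS becomes 54/5 − (-3)·(23/10) = 177/10.

177/10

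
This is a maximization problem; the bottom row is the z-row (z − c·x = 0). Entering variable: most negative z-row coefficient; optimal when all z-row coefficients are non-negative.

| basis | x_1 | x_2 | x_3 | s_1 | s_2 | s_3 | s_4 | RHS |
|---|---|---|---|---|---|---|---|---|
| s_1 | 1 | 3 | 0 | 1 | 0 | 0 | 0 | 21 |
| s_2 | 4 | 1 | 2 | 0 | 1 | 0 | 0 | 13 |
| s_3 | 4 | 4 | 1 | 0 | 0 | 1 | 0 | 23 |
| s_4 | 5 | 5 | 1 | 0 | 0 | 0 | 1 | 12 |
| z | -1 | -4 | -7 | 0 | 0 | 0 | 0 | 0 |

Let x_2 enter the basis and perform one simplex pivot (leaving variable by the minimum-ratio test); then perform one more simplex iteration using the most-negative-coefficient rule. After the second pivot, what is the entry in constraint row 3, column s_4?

-7/9

Ratio test on column x_2 — row 1: 21/3 = 7; row 2: 13/1 = 13; row 3: 23/4 = 23/4; row 4: 12/5 = 12/5. Minimum is 12/5 at row 4 (s_4 leaves); pivot element 5.
Divide row 4 by 5; eliminate column x_2 from the other rows.
Second iteration: most negative z-row entry is -31/5 in column x_3, so x_3 enters.
Ratio test on column x_3 — row 1: entry -3/5 ≤ 0; row 2: (53/5)/(9/5) = 53/9; row 3: (67/5)/(1/5) = 67; row 4: (12/5)/(1/5) = 12. Minimum is 53/9 at row 2 (s_2 leaves); pivot element 9/5.
Divide row 2 by 9/5; eliminate column x_3 from the other rows.
After both pivots, the entry at constraint row 3, column s_4 is -7/9.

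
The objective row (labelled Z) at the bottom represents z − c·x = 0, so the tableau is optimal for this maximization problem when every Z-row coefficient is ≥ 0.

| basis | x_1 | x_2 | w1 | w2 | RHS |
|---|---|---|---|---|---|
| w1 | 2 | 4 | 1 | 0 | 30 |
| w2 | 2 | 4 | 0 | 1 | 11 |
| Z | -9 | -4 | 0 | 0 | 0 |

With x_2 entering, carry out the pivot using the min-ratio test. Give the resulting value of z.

Ratio test on column x_2 — row 1: 30/4 = 15/2; row 2: 11/4 = 11/4. Minimum is 11/4 at row 2 (w2 leaves); pivot element 4.
Pivot on row 2; the Z-row RHS becomes 0 − (-4)·(11/4) = 11.

11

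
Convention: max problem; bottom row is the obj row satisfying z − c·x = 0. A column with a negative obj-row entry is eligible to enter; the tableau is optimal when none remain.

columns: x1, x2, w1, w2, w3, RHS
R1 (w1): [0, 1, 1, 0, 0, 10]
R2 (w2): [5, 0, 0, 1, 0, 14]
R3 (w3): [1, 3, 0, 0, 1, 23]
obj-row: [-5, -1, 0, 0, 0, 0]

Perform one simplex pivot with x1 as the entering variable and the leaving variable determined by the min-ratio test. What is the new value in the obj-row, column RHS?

14

Ratio test on column x1 — row 1: entry 0 ≤ 0; row 2: 14/5 = 14/5; row 3: 23/1 = 23. Minimum is 14/5 at row 2 (w2 leaves); pivot element 5.
Divide row 2 by 5; eliminate column x1 from the other rows.
obj-row update in column RHS: 0 − (-5)·(14/5) = 14.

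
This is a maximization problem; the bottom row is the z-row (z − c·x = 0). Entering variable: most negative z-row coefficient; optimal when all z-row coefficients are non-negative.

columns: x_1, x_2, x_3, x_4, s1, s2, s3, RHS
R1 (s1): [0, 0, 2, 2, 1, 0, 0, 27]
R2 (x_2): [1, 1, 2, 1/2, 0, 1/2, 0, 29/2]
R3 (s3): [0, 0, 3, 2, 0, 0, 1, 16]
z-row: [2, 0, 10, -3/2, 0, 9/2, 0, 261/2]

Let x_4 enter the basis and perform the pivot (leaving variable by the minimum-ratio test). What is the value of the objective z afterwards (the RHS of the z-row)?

Ratio test on column x_4 — row 1: 27/2 = 27/2; row 2: (29/2)/(1/2) = 29; row 3: 16/2 = 8. Minimum is 8 at row 3 (s3 leaves); pivot element 2.
Pivot on row 3; the z-row RHS becomes 261/2 − (-3/2)·8 = 285/2.

285/2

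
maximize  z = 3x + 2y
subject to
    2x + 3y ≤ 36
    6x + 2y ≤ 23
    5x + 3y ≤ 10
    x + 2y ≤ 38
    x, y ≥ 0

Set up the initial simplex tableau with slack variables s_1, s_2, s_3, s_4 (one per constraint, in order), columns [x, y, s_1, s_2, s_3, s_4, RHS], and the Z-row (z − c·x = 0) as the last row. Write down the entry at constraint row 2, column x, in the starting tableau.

6

Constraint 2 has coefficient 6 on x.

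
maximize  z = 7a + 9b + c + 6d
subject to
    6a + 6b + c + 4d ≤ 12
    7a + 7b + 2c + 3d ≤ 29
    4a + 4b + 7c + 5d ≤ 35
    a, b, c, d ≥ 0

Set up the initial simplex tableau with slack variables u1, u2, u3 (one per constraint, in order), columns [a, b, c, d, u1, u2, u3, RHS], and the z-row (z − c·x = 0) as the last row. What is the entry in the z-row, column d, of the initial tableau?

The z-row carries the negated objective coefficients: the d entry is -6.

-6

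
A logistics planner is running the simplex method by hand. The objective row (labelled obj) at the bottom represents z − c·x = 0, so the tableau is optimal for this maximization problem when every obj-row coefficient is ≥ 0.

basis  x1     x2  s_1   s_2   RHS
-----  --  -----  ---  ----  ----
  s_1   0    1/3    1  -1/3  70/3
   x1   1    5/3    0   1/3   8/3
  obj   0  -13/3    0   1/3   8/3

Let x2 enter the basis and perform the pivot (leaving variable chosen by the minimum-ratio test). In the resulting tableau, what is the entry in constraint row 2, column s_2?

1/5

Ratio test on column x2 — row 1: (70/3)/(1/3) = 70; row 2: (8/3)/(5/3) = 8/5. Minimum is 8/5 at row 2 (x1 leaves); pivot element 5/3.
Divide row 2 by 5/3; eliminate column x2 from the other rows.
In the new row 2, the s_2 entry is the old entry divided by the pivot: (1/3)/(5/3) = 1/5.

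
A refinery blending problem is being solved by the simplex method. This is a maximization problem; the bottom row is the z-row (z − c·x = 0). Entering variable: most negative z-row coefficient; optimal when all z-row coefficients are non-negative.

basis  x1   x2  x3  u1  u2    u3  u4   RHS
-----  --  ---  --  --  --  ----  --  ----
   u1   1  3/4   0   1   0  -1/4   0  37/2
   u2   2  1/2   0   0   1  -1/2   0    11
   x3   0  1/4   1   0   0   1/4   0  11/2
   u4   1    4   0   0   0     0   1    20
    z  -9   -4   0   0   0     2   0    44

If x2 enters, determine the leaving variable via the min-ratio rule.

Column x2 entries and ratios — u1: (37/2)/(3/4) = 74/3; u2: 11/(1/2) = 22; x3: (11/2)/(1/4) = 22; u4: 20/4 = 5.
Smallest ratio is 5 in the row of u4, so u4 leaves.

u4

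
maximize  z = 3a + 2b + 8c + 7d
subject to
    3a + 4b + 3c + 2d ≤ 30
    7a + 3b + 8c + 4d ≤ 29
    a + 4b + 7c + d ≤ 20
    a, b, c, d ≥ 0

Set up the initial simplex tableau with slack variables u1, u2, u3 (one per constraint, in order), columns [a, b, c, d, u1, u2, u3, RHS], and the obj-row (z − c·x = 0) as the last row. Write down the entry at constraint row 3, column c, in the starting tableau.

7

Constraint 3 has coefficient 7 on c.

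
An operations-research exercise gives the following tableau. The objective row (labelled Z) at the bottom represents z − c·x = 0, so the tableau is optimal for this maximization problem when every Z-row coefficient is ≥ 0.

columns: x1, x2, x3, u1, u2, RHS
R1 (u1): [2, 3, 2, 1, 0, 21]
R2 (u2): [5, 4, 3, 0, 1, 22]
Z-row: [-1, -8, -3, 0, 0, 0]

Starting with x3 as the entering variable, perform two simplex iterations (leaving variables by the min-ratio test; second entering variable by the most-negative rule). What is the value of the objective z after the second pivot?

44

Ratio test on column x3 — row 1: 21/2 = 21/2; row 2: 22/3 = 22/3. Minimum is 22/3 at row 2 (u2 leaves); pivot element 3.
Pivot on row 2; the Z-row RHS becomes 0 − (-3)·(22/3) = 22.
Next entering variable (most negative Z-row entry -4): x2.
Ratio test on column x2 — row 1: (19/3)/(1/3) = 19; row 2: (22/3)/(4/3) = 11/2. Minimum is 11/2 at row 2 (x3 leaves); pivot element 4/3.
After the second pivot the Z-row RHS is 22 − (-4)·(11/2) = 44.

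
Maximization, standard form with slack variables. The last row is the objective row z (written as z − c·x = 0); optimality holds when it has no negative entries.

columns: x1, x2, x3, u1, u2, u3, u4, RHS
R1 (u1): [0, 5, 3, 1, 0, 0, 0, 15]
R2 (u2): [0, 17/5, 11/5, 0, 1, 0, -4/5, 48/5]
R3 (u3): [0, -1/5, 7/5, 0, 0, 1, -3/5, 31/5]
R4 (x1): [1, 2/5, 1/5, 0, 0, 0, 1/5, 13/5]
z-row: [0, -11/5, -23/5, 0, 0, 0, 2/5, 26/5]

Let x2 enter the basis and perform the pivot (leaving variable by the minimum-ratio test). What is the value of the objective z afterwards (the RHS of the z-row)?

194/17

Ratio test on column x2 — row 1: 15/5 = 3; row 2: (48/5)/(17/5) = 48/17; row 3: entry -1/5 ≤ 0; row 4: (13/5)/(2/5) = 13/2. Minimum is 48/17 at row 2 (u2 leaves); pivot element 17/5.
Pivot on row 2; the z-row RHS becomes 26/5 − (-11/5)·(48/17) = 194/17.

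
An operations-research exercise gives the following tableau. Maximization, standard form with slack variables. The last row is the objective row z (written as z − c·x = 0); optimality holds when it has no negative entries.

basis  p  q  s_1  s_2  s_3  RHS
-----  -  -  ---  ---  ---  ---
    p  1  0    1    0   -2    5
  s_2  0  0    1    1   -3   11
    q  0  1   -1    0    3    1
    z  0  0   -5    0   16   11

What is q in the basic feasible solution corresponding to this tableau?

1

q is basic (row 3); its value is the RHS of that row, 1.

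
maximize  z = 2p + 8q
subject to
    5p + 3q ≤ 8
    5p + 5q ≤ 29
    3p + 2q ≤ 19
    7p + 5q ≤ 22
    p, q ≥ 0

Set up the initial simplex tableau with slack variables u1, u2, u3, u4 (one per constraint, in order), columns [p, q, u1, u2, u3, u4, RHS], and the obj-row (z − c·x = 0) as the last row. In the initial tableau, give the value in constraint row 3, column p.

Constraint 3 has coefficient 3 on p.

3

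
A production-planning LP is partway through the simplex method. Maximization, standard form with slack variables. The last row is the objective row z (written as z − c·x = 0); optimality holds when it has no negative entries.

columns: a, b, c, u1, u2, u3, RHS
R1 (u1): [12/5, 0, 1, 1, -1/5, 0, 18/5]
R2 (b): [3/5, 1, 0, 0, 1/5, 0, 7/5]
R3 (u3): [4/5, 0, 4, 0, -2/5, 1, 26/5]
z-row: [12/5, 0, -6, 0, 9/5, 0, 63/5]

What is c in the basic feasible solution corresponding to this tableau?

c is not in the basis, so in the current basic feasible solution c = 0.

0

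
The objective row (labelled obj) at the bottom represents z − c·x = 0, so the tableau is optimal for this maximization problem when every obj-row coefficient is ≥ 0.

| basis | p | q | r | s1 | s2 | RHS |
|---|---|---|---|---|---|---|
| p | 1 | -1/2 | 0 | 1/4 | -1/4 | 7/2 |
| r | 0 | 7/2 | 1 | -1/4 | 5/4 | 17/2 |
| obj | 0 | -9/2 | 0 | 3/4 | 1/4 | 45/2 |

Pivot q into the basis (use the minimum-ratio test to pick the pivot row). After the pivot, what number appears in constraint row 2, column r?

2/7

Ratio test on column q — row 1: entry -1/2 ≤ 0; row 2: (17/2)/(7/2) = 17/7. Minimum is 17/7 at row 2 (r leaves); pivot element 7/2.
Divide row 2 by 7/2; eliminate column q from the other rows.
In the new row 2, the r entry is the old entry divided by the pivot: 1/(7/2) = 2/7.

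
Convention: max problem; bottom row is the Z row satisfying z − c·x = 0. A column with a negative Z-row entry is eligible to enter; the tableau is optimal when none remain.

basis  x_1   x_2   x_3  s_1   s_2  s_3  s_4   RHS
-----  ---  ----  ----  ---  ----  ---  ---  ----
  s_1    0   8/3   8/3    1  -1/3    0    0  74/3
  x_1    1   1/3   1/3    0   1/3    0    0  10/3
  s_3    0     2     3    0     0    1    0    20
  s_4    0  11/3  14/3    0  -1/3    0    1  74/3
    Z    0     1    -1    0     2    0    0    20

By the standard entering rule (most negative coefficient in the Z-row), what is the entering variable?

Negative Z-row entries: x_3: -1.
The most negative is -1 in column x_3, so x_3 enters.

x_3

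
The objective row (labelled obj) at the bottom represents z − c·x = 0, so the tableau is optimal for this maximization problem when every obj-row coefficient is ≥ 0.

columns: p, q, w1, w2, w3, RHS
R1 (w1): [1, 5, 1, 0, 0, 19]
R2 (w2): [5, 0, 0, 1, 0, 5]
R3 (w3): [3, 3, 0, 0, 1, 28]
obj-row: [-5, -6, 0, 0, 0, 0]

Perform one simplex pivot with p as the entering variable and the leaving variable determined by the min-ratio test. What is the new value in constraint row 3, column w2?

-3/5

Ratio test on column p — row 1: 19/1 = 19; row 2: 5/5 = 1; row 3: 28/3 = 28/3. Minimum is 1 at row 2 (w2 leaves); pivot element 5.
Divide row 2 by 5; eliminate column p from the other rows.
Row 3 update in column w2: 0 − 3·(1/5) = -3/5.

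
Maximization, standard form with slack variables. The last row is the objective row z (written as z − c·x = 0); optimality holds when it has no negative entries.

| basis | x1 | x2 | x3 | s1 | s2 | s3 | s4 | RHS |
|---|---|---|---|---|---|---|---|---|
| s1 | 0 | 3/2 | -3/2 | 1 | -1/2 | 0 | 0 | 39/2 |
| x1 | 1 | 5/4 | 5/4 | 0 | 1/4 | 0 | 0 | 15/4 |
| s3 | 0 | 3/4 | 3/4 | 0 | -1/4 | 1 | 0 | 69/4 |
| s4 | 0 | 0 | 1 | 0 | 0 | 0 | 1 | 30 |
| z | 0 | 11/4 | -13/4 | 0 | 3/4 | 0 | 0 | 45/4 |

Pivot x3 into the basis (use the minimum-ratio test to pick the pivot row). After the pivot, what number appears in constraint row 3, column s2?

Ratio test on column x3 — row 1: entry -3/2 ≤ 0; row 2: (15/4)/(5/4) = 3; row 3: (69/4)/(3/4) = 23; row 4: 30/1 = 30. Minimum is 3 at row 2 (x1 leaves); pivot element 5/4.
Divide row 2 by 5/4; eliminate column x3 from the other rows.
Row 3 update in column s2: -1/4 − (3/4)·(1/5) = -2/5.

-2/5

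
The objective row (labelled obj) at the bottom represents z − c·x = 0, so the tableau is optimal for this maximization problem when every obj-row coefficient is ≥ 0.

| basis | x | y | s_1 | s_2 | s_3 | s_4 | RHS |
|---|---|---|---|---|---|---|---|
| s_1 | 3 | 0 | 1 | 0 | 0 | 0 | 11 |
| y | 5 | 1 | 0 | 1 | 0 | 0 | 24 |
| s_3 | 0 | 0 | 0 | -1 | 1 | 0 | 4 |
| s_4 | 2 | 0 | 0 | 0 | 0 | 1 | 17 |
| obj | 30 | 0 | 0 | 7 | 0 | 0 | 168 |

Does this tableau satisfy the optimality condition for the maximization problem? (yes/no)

yes

Every obj-row coefficient is ≥ 0, so the tableau is optimal.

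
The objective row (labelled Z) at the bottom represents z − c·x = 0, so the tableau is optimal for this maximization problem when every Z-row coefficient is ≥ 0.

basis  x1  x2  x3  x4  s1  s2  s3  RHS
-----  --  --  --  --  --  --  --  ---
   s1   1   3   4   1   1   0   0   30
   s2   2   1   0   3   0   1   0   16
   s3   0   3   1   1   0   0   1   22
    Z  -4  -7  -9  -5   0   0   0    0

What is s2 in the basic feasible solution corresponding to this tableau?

16

s2 is basic (row 2); its value is the RHS of that row, 16.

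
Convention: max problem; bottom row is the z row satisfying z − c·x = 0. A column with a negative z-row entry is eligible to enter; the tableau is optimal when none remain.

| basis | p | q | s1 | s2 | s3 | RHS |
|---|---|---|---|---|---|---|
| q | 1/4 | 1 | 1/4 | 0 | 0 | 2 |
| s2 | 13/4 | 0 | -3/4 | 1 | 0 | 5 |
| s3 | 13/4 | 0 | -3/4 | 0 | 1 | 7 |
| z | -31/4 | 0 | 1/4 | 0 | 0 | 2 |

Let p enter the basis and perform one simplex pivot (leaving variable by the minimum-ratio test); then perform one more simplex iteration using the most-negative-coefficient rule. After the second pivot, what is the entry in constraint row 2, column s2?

1/4

Ratio test on column p — row 1: 2/(1/4) = 8; row 2: 5/(13/4) = 20/13; row 3: 7/(13/4) = 28/13. Minimum is 20/13 at row 2 (s2 leaves); pivot element 13/4.
Divide row 2 by 13/4; eliminate column p from the other rows.
Second iteration: most negative z-row entry is -20/13 in column s1, so s1 enters.
Ratio test on column s1 — row 1: (21/13)/(4/13) = 21/4; row 2: entry -3/13 ≤ 0; row 3: entry 0 ≤ 0. Minimum is 21/4 at row 1 (q leaves); pivot element 4/13.
Divide row 1 by 4/13; eliminate column s1 from the other rows.
After both pivots, the entry at constraint row 2, column s2 is 1/4.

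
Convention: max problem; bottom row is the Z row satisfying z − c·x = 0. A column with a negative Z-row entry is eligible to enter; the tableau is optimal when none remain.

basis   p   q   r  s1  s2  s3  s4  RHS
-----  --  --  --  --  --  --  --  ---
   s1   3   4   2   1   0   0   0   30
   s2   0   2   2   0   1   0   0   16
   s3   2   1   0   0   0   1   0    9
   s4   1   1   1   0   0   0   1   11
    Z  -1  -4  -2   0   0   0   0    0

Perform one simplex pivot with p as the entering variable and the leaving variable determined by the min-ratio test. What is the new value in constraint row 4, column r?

Ratio test on column p — row 1: 30/3 = 10; row 2: entry 0 ≤ 0; row 3: 9/2 = 9/2; row 4: 11/1 = 11. Minimum is 9/2 at row 3 (s3 leaves); pivot element 2.
Divide row 3 by 2; eliminate column p from the other rows.
Row 4 update in column r: 1 − 1·0 = 1.

1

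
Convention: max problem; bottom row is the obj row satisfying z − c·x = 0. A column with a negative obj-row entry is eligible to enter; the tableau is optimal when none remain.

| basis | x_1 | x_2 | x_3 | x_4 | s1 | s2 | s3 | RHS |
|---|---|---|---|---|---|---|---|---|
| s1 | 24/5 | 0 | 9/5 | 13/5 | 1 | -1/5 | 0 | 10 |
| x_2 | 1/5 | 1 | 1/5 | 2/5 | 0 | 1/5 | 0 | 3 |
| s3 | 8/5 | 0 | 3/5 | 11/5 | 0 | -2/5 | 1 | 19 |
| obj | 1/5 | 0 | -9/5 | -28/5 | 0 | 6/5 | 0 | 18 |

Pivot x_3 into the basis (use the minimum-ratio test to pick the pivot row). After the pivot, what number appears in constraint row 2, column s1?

Ratio test on column x_3 — row 1: 10/(9/5) = 50/9; row 2: 3/(1/5) = 15; row 3: 19/(3/5) = 95/3. Minimum is 50/9 at row 1 (s1 leaves); pivot element 9/5.
Divide row 1 by 9/5; eliminate column x_3 from the other rows.
Row 2 update in column s1: 0 − (1/5)·(5/9) = -1/9.

-1/9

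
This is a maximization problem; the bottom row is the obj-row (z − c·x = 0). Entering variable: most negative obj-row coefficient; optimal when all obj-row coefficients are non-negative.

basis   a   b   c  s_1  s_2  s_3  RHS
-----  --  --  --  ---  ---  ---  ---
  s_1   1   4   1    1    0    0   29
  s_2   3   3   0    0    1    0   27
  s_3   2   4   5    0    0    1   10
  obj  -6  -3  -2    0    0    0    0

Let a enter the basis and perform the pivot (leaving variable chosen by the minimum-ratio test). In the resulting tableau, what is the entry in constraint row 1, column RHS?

24

Ratio test on column a — row 1: 29/1 = 29; row 2: 27/3 = 9; row 3: 10/2 = 5. Minimum is 5 at row 3 (s_3 leaves); pivot element 2.
Divide row 3 by 2; eliminate column a from the other rows.
Row 1 update in column RHS: 29 − 1·5 = 24.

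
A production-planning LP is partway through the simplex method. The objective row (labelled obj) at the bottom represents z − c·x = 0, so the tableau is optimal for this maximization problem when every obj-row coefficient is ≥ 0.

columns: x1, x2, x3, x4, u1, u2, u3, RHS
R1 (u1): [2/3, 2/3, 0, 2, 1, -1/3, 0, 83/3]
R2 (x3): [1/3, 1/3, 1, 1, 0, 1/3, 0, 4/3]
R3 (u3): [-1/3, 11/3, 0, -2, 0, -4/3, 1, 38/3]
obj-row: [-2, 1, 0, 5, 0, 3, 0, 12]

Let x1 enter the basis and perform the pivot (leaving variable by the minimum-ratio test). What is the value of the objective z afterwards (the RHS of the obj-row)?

Ratio test on column x1 — row 1: (83/3)/(2/3) = 83/2; row 2: (4/3)/(1/3) = 4; row 3: entry -1/3 ≤ 0. Minimum is 4 at row 2 (x3 leaves); pivot element 1/3.
Pivot on row 2; the obj-row RHS becomes 12 − (-2)·4 = 20.

20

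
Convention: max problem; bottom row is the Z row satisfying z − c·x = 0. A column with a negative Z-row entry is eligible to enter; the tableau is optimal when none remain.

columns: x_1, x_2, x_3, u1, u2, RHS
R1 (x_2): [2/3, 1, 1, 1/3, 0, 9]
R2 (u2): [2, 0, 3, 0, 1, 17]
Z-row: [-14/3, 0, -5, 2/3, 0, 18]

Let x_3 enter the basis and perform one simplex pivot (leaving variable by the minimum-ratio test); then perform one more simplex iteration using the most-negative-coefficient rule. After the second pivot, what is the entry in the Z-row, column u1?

2/3

Ratio test on column x_3 — row 1: 9/1 = 9; row 2: 17/3 = 17/3. Minimum is 17/3 at row 2 (u2 leaves); pivot element 3.
Divide row 2 by 3; eliminate column x_3 from the other rows.
Second iteration: most negative Z-row entry is -4/3 in column x_1, so x_1 enters.
Ratio test on column x_1 — row 1: entry 0 ≤ 0; row 2: (17/3)/(2/3) = 17/2. Minimum is 17/2 at row 2 (x_3 leaves); pivot element 2/3.
Divide row 2 by 2/3; eliminate column x_1 from the other rows.
After both pivots, the entry at the Z-row, column u1 is 2/3.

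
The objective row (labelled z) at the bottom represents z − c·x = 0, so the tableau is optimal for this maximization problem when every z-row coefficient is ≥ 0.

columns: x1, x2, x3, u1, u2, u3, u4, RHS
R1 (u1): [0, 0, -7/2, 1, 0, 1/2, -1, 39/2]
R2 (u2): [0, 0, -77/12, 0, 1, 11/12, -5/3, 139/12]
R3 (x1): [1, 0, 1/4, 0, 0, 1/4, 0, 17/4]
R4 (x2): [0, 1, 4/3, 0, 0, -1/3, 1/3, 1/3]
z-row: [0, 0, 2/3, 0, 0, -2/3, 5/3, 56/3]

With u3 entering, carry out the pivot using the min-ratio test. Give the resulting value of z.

Ratio test on column u3 — row 1: (39/2)/(1/2) = 39; row 2: (139/12)/(11/12) = 139/11; row 3: (17/4)/(1/4) = 17; row 4: entry -1/3 ≤ 0. Minimum is 139/11 at row 2 (u2 leaves); pivot element 11/12.
Pivot on row 2; the z-row RHS becomes 56/3 − (-2/3)·(139/11) = 298/11.

298/11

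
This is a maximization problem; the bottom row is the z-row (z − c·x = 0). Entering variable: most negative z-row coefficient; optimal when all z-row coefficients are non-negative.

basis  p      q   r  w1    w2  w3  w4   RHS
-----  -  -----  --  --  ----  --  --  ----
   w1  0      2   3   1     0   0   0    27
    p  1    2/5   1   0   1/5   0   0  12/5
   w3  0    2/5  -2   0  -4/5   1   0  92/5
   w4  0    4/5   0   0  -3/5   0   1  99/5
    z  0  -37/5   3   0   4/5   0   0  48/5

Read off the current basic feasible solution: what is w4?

99/5

w4 is basic (row 4); its value is the RHS of that row, 99/5.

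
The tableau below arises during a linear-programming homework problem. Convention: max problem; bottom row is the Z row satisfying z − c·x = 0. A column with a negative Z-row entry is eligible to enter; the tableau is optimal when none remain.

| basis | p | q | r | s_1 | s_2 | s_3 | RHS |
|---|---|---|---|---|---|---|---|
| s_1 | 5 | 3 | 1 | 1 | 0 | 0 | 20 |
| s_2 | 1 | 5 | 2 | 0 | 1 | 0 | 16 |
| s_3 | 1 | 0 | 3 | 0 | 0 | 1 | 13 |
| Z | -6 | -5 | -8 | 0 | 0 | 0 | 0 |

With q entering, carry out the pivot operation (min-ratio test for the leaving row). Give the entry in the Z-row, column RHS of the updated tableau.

16

Ratio test on column q — row 1: 20/3 = 20/3; row 2: 16/5 = 16/5; row 3: entry 0 ≤ 0. Minimum is 16/5 at row 2 (s_2 leaves); pivot element 5.
Divide row 2 by 5; eliminate column q from the other rows.
Z-row update in column RHS: 0 − (-5)·(16/5) = 16.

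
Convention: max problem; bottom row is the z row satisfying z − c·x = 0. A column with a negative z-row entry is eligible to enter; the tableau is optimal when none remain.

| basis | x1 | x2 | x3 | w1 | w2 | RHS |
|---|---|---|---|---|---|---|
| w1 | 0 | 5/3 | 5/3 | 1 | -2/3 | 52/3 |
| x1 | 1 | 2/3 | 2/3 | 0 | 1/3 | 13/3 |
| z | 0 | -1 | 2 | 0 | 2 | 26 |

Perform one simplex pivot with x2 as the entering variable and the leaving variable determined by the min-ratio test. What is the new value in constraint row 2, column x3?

1

Ratio test on column x2 — row 1: (52/3)/(5/3) = 52/5; row 2: (13/3)/(2/3) = 13/2. Minimum is 13/2 at row 2 (x1 leaves); pivot element 2/3.
Divide row 2 by 2/3; eliminate column x2 from the other rows.
In the new row 2, the x3 entry is the old entry divided by the pivot: (2/3)/(2/3) = 1.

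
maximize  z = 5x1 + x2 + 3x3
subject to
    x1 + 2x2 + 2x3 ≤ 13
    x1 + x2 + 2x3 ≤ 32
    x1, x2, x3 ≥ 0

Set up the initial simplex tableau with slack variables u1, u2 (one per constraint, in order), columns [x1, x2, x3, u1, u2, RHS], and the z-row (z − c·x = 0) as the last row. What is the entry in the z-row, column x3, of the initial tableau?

-3

The z-row carries the negated objective coefficients: the x3 entry is -3.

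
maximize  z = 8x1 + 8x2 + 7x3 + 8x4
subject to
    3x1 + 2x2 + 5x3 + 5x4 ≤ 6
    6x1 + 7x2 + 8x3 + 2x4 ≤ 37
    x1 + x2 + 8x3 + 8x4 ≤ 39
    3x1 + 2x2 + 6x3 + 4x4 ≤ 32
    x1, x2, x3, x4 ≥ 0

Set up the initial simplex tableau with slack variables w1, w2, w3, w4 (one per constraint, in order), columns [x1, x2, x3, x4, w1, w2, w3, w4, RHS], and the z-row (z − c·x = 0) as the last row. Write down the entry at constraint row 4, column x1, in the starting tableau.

Constraint 4 has coefficient 3 on x1.

3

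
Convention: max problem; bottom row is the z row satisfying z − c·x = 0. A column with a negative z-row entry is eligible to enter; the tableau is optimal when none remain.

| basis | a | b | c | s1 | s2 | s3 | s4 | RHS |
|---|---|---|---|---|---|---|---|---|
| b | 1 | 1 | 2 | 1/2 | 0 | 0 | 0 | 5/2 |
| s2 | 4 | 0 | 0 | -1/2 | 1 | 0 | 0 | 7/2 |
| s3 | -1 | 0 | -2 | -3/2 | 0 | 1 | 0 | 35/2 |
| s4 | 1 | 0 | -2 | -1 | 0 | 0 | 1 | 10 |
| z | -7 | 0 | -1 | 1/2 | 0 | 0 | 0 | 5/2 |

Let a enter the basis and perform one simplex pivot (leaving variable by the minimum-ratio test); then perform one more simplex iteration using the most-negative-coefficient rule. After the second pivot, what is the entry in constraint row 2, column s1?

Ratio test on column a — row 1: (5/2)/1 = 5/2; row 2: (7/2)/4 = 7/8; row 3: entry -1 ≤ 0; row 4: 10/1 = 10. Minimum is 7/8 at row 2 (s2 leaves); pivot element 4.
Divide row 2 by 4; eliminate column a from the other rows.
Second iteration: most negative z-row entry is -1 in column c, so c enters.
Ratio test on column c — row 1: (13/8)/2 = 13/16; row 2: entry 0 ≤ 0; row 3: entry -2 ≤ 0; row 4: entry -2 ≤ 0. Minimum is 13/16 at row 1 (b leaves); pivot element 2.
Divide row 1 by 2; eliminate column c from the other rows.
After both pivots, the entry at constraint row 2, column s1 is -1/8.

-1/8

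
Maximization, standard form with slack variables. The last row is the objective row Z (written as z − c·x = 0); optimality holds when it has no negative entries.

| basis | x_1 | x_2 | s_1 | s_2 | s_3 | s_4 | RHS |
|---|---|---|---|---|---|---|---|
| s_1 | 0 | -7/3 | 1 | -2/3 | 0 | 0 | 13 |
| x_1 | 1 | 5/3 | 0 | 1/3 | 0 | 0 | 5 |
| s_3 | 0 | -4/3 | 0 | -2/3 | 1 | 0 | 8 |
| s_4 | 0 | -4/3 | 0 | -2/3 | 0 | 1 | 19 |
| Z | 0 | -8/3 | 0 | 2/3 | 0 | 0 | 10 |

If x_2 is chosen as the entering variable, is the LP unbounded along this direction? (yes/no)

Column x_2 has positive entries in row(s) 2, so the ratio test bounds it — not unbounded.

no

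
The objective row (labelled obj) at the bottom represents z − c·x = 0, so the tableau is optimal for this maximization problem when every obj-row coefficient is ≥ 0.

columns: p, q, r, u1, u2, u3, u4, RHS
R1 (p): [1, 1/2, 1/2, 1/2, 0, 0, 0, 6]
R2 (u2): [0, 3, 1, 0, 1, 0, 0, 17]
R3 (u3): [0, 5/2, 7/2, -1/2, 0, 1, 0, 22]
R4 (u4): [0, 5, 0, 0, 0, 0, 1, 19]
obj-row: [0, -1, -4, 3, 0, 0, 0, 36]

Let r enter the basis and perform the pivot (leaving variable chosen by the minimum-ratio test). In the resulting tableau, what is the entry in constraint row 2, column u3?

-2/7

Ratio test on column r — row 1: 6/(1/2) = 12; row 2: 17/1 = 17; row 3: 22/(7/2) = 44/7; row 4: entry 0 ≤ 0. Minimum is 44/7 at row 3 (u3 leaves); pivot element 7/2.
Divide row 3 by 7/2; eliminate column r from the other rows.
Row 2 update in column u3: 0 − 1·(2/7) = -2/7.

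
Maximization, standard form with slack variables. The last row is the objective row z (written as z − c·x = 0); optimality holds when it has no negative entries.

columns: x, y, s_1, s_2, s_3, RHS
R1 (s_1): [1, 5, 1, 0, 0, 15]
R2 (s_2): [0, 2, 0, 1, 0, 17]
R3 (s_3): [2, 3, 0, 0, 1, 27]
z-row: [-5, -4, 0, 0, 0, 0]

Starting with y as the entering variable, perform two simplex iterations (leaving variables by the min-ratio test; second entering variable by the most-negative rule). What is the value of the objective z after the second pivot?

Ratio test on column y — row 1: 15/5 = 3; row 2: 17/2 = 17/2; row 3: 27/3 = 9. Minimum is 3 at row 1 (s_1 leaves); pivot element 5.
Pivot on row 1; the z-row RHS becomes 0 − (-4)·3 = 12.
Next entering variable (most negative z-row entry -21/5): x.
Ratio test on column x — row 1: 3/(1/5) = 15; row 2: entry -2/5 ≤ 0; row 3: 18/(7/5) = 90/7. Minimum is 90/7 at row 3 (s_3 leaves); pivot element 7/5.
After the second pivot the z-row RHS is 12 − (-21/5)·(90/7) = 66.

66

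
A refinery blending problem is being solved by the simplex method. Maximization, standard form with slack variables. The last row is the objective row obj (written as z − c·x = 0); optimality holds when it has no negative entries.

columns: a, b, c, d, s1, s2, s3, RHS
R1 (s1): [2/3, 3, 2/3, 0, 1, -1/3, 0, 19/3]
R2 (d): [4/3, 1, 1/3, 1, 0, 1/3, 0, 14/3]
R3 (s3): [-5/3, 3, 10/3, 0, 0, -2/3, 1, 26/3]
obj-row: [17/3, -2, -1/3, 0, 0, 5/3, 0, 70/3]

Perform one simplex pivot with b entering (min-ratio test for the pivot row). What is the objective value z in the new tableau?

Ratio test on column b — row 1: (19/3)/3 = 19/9; row 2: (14/3)/1 = 14/3; row 3: (26/3)/3 = 26/9. Minimum is 19/9 at row 1 (s1 leaves); pivot element 3.
Pivot on row 1; the obj-row RHS becomes 70/3 − (-2)·(19/9) = 248/9.

248/9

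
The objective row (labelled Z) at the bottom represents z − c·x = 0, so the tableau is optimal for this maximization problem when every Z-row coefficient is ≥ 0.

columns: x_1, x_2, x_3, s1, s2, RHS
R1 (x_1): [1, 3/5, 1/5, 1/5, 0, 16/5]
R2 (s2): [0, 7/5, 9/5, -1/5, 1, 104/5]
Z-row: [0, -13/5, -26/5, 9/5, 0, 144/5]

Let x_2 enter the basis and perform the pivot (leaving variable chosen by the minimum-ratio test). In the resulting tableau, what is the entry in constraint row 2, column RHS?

Ratio test on column x_2 — row 1: (16/5)/(3/5) = 16/3; row 2: (104/5)/(7/5) = 104/7. Minimum is 16/3 at row 1 (x_1 leaves); pivot element 3/5.
Divide row 1 by 3/5; eliminate column x_2 from the other rows.
Row 2 update in column RHS: 104/5 − (7/5)·(16/3) = 40/3.

40/3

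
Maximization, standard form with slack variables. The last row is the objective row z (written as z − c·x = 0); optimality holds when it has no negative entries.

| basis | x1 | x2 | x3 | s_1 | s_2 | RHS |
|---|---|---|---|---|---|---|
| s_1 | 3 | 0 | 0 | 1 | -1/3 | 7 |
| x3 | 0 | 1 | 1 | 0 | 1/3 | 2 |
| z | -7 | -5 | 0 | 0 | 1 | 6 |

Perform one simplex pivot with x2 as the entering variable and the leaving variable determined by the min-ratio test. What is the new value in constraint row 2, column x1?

0

Ratio test on column x2 — row 1: entry 0 ≤ 0; row 2: 2/1 = 2. Minimum is 2 at row 2 (x3 leaves); pivot element 1.
Divide row 2 by 1; eliminate column x2 from the other rows.
In the new row 2, the x1 entry is the old entry divided by the pivot: 0/1 = 0.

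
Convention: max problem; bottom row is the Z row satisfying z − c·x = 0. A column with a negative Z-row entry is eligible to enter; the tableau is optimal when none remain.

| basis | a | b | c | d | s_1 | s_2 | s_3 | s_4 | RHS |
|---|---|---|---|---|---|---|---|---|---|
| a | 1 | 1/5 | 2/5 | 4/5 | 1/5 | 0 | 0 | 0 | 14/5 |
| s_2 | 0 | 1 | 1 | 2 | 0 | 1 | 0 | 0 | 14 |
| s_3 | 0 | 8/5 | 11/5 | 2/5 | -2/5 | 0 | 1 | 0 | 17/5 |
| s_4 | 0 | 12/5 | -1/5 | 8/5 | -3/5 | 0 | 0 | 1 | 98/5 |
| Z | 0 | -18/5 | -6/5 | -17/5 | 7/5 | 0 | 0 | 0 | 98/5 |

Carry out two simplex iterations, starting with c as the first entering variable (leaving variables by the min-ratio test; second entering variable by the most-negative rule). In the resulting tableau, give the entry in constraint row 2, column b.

1/2

Ratio test on column c — row 1: (14/5)/(2/5) = 7; row 2: 14/1 = 14; row 3: (17/5)/(11/5) = 17/11; row 4: entry -1/5 ≤ 0. Minimum is 17/11 at row 3 (s_3 leaves); pivot element 11/5.
Divide row 3 by 11/5; eliminate column c from the other rows.
Second iteration: most negative Z-row entry is -35/11 in column d, so d enters.
Ratio test on column d — row 1: (24/11)/(8/11) = 3; row 2: (137/11)/(20/11) = 137/20; row 3: (17/11)/(2/11) = 17/2; row 4: (219/11)/(18/11) = 73/6. Minimum is 3 at row 1 (a leaves); pivot element 8/11.
Divide row 1 by 8/11; eliminate column d from the other rows.
After both pivots, the entry at constraint row 2, column b is 1/2.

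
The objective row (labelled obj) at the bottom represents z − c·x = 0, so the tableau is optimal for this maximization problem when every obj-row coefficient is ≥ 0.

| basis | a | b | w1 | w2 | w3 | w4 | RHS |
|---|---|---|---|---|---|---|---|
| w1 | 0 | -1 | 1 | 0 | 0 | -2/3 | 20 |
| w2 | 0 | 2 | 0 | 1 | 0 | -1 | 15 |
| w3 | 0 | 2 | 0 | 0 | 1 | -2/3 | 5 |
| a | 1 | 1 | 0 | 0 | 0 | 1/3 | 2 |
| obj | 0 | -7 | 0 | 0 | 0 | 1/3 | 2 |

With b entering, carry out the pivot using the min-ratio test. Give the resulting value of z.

Ratio test on column b — row 1: entry -1 ≤ 0; row 2: 15/2 = 15/2; row 3: 5/2 = 5/2; row 4: 2/1 = 2. Minimum is 2 at row 4 (a leaves); pivot element 1.
Pivot on row 4; the obj-row RHS becomes 2 − (-7)·2 = 16.

16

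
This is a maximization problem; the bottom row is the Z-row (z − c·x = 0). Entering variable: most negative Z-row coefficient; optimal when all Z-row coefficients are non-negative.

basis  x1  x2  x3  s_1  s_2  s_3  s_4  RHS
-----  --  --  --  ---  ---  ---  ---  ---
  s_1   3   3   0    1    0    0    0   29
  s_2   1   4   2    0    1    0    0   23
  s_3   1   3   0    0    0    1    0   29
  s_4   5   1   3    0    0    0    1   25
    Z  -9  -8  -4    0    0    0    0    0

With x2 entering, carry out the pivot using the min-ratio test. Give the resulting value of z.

Ratio test on column x2 — row 1: 29/3 = 29/3; row 2: 23/4 = 23/4; row 3: 29/3 = 29/3; row 4: 25/1 = 25. Minimum is 23/4 at row 2 (s_2 leaves); pivot element 4.
Pivot on row 2; the Z-row RHS becomes 0 − (-8)·(23/4) = 46.

46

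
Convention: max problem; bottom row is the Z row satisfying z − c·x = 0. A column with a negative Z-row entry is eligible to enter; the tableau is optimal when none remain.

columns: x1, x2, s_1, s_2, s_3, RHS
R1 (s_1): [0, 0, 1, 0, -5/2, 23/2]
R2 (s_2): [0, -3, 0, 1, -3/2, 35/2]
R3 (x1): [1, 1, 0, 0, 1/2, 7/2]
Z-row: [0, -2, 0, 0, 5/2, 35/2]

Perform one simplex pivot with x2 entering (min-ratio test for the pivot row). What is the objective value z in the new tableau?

49/2

Ratio test on column x2 — row 1: entry 0 ≤ 0; row 2: entry -3 ≤ 0; row 3: (7/2)/1 = 7/2. Minimum is 7/2 at row 3 (x1 leaves); pivot element 1.
Pivot on row 3; the Z-row RHS becomes 35/2 − (-2)·(7/2) = 49/2.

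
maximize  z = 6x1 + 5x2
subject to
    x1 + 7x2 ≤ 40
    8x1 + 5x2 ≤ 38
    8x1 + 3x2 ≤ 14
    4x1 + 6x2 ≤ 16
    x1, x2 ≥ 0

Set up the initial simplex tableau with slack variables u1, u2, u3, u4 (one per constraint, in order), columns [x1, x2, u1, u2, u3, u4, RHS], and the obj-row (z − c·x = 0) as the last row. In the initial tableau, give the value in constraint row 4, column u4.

1

Slack u4 belongs to constraint 4; its column is the unit vector e_4, so the entry in row 4 is 1.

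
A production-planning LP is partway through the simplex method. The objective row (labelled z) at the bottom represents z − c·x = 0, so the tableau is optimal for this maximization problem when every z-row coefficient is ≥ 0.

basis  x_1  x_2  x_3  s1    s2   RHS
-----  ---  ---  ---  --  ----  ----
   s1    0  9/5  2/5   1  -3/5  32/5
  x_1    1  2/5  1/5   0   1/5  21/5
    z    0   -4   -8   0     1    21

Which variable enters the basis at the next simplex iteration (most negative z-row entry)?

Negative z-row entries: x_2: -4, x_3: -8.
The most negative is -8 in column x_3, so x_3 enters.

x_3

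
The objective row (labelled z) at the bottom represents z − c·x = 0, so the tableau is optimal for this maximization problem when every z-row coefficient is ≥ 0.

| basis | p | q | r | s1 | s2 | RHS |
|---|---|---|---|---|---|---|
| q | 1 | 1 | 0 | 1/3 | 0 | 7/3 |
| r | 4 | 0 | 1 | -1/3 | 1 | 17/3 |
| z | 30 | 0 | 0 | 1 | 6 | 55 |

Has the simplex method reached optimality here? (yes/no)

yes

Every z-row coefficient is ≥ 0, so the tableau is optimal.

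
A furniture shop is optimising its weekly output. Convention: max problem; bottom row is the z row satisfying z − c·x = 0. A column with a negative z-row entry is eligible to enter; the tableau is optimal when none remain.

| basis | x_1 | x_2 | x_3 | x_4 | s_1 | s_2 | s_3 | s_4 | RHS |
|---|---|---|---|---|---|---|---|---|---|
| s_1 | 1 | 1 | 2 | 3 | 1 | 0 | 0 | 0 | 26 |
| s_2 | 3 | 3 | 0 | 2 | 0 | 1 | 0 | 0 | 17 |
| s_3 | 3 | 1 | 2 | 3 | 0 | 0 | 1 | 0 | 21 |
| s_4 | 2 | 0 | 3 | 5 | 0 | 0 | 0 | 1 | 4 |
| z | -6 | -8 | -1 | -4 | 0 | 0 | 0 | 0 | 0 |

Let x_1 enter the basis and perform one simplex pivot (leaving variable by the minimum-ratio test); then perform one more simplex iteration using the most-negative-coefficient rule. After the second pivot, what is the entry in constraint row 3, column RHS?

34/3

Ratio test on column x_1 — row 1: 26/1 = 26; row 2: 17/3 = 17/3; row 3: 21/3 = 7; row 4: 4/2 = 2. Minimum is 2 at row 4 (s_4 leaves); pivot element 2.
Divide row 4 by 2; eliminate column x_1 from the other rows.
Second iteration: most negative z-row entry is -8 in column x_2, so x_2 enters.
Ratio test on column x_2 — row 1: 24/1 = 24; row 2: 11/3 = 11/3; row 3: 15/1 = 15; row 4: entry 0 ≤ 0. Minimum is 11/3 at row 2 (s_2 leaves); pivot element 3.
Divide row 2 by 3; eliminate column x_2 from the other rows.
After both pivots, the entry at constraint row 3, column RHS is 34/3.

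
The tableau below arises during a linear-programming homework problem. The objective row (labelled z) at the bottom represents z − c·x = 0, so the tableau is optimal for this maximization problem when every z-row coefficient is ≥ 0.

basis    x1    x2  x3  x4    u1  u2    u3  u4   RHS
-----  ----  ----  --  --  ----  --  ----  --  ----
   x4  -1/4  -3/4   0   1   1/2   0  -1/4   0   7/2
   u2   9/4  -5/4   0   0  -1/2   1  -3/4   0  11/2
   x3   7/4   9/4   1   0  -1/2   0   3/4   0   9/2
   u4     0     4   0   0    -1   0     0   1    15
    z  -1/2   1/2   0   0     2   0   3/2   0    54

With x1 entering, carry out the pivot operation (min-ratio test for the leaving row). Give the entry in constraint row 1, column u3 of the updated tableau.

Ratio test on column x1 — row 1: entry -1/4 ≤ 0; row 2: (11/2)/(9/4) = 22/9; row 3: (9/2)/(7/4) = 18/7; row 4: entry 0 ≤ 0. Minimum is 22/9 at row 2 (u2 leaves); pivot element 9/4.
Divide row 2 by 9/4; eliminate column x1 from the other rows.
Row 1 update in column u3: -1/4 − (-1/4)·(-1/3) = -1/3.

-1/3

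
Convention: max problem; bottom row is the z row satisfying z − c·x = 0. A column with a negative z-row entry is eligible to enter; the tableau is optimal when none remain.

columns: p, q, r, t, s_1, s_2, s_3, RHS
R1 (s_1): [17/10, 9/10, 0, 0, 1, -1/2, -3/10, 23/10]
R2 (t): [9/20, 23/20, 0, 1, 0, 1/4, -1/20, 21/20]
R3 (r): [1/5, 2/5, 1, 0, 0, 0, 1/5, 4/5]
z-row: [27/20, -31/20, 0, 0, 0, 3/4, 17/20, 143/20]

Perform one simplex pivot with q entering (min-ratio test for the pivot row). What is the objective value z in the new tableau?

197/23

Ratio test on column q — row 1: (23/10)/(9/10) = 23/9; row 2: (21/20)/(23/20) = 21/23; row 3: (4/5)/(2/5) = 2. Minimum is 21/23 at row 2 (t leaves); pivot element 23/20.
Pivot on row 2; the z-row RHS becomes 143/20 − (-31/20)·(21/23) = 197/23.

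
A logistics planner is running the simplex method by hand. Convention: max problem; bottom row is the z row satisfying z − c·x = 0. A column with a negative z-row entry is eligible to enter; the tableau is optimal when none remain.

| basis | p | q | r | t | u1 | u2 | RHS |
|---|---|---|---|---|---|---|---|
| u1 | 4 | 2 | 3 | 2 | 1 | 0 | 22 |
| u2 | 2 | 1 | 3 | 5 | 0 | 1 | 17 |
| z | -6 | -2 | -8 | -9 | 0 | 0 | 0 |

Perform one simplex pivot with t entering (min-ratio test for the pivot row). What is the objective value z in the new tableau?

153/5

Ratio test on column t — row 1: 22/2 = 11; row 2: 17/5 = 17/5. Minimum is 17/5 at row 2 (u2 leaves); pivot element 5.
Pivot on row 2; the z-row RHS becomes 0 − (-9)·(17/5) = 153/5.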